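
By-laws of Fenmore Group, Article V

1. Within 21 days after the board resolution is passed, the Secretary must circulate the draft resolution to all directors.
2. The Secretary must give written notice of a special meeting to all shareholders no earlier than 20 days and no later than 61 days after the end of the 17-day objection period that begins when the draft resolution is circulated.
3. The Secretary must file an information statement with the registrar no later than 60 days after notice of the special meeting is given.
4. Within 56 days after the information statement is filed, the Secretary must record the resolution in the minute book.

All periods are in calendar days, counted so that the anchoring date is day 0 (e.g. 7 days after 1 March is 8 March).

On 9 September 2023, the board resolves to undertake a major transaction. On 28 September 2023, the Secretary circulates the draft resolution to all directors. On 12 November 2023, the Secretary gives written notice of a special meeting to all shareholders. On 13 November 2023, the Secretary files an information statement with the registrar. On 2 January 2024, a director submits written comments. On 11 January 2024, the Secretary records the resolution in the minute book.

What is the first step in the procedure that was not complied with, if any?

(1) due by 9 September 2023 + 21 days = 30 September 2023; completed 28 September 2023, before the deadline.
(2) the permitted window runs from 15 October 2023 + 20 = 4 November 2023 to 15 October 2023 + 61 = 15 December 2023; done 12 November 2023 — within the window.
(3) due by 12 November 2023 + 60 days = 11 January 2024; completed 13 November 2023, before the deadline.
(4) due by 13 November 2023 + 56 days = 8 January 2024; not done until 11 January 2024, 3 days after the deadline.

Step 4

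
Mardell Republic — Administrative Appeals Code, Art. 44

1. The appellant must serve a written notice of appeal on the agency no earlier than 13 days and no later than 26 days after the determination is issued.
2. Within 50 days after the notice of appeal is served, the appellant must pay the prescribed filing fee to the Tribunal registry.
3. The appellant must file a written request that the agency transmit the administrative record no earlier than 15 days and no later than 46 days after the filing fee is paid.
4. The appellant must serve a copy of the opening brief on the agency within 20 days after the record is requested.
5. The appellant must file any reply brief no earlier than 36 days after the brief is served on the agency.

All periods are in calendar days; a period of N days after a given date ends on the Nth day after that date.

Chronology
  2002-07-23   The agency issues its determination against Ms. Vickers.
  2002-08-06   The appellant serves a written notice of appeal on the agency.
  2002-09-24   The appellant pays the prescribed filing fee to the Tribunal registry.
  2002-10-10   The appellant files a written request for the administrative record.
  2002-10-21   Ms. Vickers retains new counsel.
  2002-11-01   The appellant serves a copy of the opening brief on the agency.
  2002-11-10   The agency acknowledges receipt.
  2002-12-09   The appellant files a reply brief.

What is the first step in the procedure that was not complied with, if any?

Step 4

(1) the permitted window runs from 2002-07-23 + 13 = 2002-08-05 to 2002-07-23 + 26 = 2002-08-18; 2002-08-06 falls inside that range.
(2) due by 2002-08-06 + 50 days = 2002-09-25; completed 2002-09-24, before the deadline.
(3) the permitted window runs from 2002-09-24 + 15 = 2002-10-09 to 2002-09-24 + 46 = 2002-11-09; done 2002-10-10, which is between those dates.
(4) due by 2002-10-10 + 20 days = 2002-10-30; done 2002-11-01 — 2 days late.
The procedure was therefore not followed at step 4.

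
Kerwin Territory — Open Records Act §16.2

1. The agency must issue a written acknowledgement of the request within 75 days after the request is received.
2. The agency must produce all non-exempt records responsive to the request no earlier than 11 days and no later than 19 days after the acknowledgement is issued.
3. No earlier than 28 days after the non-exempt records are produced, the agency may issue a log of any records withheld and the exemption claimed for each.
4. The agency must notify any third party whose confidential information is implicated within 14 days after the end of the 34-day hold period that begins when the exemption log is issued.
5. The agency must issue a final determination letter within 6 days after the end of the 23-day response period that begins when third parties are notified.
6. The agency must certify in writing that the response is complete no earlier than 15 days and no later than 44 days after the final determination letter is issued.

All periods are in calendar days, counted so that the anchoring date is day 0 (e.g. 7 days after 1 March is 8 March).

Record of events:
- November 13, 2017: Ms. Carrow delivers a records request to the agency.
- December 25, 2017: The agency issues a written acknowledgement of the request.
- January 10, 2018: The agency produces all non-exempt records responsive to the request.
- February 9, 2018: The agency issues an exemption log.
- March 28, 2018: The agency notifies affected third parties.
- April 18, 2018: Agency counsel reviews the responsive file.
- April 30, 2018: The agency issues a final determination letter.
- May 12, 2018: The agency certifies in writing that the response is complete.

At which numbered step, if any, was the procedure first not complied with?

(1) due by November 13, 2017 + 75 days = January 27, 2018; completed December 25, 2017, before the deadline.
(2) the permitted window runs from December 25, 2017 + 11 = January 5, 2018 to December 25, 2017 + 19 = January 13, 2018; January 10, 2018 falls inside that range.
(3) permitted from January 10, 2018 + 28 days = February 7, 2018 onward; done February 9, 2018, after the minimum wait.
(4) due by March 15, 2018 + 14 days = March 29, 2018; March 28, 2018 is within that limit.
(5) due by April 20, 2018 + 6 days = April 26, 2018; done April 30, 2018 — 4 days late.
The analysis stops there.

Step 5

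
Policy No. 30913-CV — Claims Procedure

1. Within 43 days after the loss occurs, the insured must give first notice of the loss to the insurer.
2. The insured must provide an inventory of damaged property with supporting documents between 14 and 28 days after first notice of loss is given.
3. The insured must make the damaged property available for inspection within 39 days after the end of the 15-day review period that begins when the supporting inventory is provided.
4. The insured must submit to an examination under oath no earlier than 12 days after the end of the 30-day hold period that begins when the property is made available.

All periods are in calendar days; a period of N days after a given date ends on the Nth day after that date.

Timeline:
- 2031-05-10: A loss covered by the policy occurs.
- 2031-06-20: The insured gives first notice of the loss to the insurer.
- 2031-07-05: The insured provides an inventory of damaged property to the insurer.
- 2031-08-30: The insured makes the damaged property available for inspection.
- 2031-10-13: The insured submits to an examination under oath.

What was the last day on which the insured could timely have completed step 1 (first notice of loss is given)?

2031-06-22

Step 1 runs from 2031-05-10, when the loss occurs. 43 days after 2031-05-10 is 2031-06-22.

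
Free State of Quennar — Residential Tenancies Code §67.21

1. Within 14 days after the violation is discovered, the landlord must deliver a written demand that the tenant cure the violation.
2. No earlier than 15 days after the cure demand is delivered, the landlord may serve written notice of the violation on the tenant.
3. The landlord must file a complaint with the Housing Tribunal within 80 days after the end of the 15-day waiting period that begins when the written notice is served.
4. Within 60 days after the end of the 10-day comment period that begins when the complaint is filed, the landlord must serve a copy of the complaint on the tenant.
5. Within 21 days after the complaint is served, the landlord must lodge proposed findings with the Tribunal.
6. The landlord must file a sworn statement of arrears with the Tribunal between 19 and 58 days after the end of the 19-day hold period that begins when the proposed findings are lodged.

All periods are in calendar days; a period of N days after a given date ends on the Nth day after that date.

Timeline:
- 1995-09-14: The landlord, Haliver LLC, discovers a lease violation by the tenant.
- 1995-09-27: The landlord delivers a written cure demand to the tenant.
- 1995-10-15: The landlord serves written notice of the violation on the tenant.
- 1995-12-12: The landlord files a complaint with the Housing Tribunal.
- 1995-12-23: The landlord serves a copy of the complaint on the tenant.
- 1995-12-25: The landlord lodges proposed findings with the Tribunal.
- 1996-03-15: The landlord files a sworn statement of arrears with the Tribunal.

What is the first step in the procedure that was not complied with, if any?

Step 6

Step 1 — counting 14 days from 1995-09-14 (when the violation is discovered) gives a deadline of 1995-09-28; 1995-09-27 is within that limit.
Step 2 — must wait 15 days from 1995-09-27 (when the cure demand is delivered), so not before 1995-10-12; done 1995-10-15, after the minimum wait.
Step 3 — counting 80 days from 1995-10-30 (end of the 15-day waiting period, which began when the written notice is served on 1995-10-15) gives a deadline of 1996-01-18; completed 1995-12-12, before the deadline.
Step 4 — counting 60 days from 1995-12-22 (end of the 10-day comment period, which began when the complaint is filed on 1995-12-12) gives a deadline of 1996-02-20; completed 1995-12-23, before the deadline.
Step 5 — counting 21 days from 1995-12-23 (when the complaint is served) gives a deadline of 1996-01-13; done 1995-12-25 — timely.
Step 6 — 19 and 58 days from 1996-01-13 (end of the 19-day hold period, which began when the proposed findings are lodged on 1995-12-25) are 1996-02-01 and 1996-03-11 respectively; done 1996-03-15 — 4 days after the window closed.
The procedure was therefore not followed at step 6.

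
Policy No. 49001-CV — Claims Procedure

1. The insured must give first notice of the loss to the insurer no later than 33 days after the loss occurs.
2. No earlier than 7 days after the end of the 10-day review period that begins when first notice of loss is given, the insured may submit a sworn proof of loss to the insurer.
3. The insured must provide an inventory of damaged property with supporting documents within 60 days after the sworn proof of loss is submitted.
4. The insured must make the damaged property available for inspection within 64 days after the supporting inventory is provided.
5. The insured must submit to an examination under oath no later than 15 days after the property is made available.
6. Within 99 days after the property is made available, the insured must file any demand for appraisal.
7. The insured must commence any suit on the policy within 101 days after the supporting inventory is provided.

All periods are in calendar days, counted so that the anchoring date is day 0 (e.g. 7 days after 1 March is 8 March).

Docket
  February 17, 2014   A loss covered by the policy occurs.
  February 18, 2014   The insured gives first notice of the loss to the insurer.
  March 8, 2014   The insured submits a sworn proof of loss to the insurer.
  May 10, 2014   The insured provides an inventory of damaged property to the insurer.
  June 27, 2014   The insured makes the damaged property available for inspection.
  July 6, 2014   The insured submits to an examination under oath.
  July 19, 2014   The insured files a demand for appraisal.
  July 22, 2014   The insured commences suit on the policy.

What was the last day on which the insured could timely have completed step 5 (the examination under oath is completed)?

Step 5 runs from June 27, 2014, when the property is made available. 15 days after June 27, 2014 is July 12, 2014.

July 12, 2014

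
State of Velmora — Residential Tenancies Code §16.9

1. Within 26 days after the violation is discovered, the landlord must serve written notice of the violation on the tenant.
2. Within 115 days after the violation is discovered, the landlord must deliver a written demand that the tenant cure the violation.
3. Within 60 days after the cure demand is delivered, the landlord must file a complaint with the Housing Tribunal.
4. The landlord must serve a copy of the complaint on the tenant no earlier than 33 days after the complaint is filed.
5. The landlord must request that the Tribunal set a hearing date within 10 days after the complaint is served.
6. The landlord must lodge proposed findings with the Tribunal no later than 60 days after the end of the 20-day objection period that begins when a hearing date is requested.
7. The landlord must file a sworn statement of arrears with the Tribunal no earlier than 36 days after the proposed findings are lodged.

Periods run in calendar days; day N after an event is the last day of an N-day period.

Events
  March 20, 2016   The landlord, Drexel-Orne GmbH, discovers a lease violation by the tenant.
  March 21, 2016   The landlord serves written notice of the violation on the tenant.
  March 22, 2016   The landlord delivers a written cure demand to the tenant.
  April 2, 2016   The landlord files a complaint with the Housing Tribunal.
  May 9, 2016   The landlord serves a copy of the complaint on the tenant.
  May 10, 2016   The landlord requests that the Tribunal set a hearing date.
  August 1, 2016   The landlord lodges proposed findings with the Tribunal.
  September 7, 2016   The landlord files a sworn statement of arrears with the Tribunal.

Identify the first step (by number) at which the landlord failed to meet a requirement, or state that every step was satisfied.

Step 1: 26 days after March 20, 2016 (when the violation is discovered) is April 15, 2016; March 21, 2016 is within that limit.
Step 2: 115 days after March 20, 2016 (when the violation is discovered) is July 13, 2016; March 22, 2016 is within that limit.
Step 3: 60 days after March 22, 2016 (when the cure demand is delivered) is May 21, 2016; done April 2, 2016 — timely.
Step 4: the earliest permitted date is 33 days after April 2, 2016 (when the complaint is filed), i.e. May 5, 2016; done May 9, 2016 — permitted.
Step 5: 10 days after May 9, 2016 (when the complaint is served) is May 19, 2016; completed May 10, 2016, before the deadline.
Step 6: 60 days after May 30, 2016 (end of the 20-day objection period, which began when a hearing date is requested on May 10, 2016) is July 29, 2016; done August 1, 2016 — 3 days late.

Step 6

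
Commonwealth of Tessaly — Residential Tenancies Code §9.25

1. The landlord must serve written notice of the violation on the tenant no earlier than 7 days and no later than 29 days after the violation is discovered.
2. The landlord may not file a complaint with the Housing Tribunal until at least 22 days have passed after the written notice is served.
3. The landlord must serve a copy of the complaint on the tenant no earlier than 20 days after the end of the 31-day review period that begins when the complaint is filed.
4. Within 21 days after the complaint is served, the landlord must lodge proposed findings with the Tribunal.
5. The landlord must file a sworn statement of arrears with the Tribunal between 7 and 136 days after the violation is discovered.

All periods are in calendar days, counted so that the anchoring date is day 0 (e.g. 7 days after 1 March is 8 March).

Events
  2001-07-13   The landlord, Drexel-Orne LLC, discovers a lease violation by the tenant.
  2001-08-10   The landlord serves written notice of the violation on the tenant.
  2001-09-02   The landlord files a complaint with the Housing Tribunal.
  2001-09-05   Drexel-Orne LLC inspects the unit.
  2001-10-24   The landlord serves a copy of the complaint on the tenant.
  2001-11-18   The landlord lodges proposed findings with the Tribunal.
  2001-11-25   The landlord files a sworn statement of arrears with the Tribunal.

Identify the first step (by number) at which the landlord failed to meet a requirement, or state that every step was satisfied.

Step 1: the window is 7–29 days after 2001-07-13 (when the violation is discovered), so 2001-07-20 through 2001-08-11; done 2001-08-10 — within the window.
Step 2: the earliest permitted date is 22 days after 2001-08-10 (when the written notice is served), i.e. 2001-09-01; done 2001-09-02 — permitted.
Step 3: the earliest permitted date is 20 days after 2001-10-03 (end of the 31-day review period, which began when the complaint is filed on 2001-09-02), i.e. 2001-10-23; 2001-10-24 is on or after that date.
Step 4: 21 days after 2001-10-24 (when the complaint is served) is 2001-11-14; 2001-11-18 misses that deadline by 4 days.
The analysis stops there.

Step 4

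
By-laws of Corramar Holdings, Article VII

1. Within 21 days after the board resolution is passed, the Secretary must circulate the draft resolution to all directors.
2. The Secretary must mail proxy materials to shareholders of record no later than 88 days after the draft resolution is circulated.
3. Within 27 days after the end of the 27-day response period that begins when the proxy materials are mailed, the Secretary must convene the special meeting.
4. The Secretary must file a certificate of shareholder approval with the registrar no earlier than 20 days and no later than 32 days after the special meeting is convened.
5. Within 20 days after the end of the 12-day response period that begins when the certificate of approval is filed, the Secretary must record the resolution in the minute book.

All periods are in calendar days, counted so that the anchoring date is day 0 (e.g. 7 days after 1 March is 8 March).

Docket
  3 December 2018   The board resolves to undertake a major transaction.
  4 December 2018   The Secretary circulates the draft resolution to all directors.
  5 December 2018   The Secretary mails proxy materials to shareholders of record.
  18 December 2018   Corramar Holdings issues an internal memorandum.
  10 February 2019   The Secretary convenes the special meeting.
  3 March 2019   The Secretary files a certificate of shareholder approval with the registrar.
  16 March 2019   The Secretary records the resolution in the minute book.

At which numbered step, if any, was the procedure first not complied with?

Step 3

(1) due by 3 December 2018 + 21 days = 24 December 2018; completed 4 December 2018, before the deadline.
(2) due by 4 December 2018 + 88 days = 2 March 2019; completed 5 December 2018, before the deadline.
(3) due by 1 January 2019 + 27 days = 28 January 2019; 10 February 2019 misses that deadline by 13 days.
The procedure was therefore not followed at step 3.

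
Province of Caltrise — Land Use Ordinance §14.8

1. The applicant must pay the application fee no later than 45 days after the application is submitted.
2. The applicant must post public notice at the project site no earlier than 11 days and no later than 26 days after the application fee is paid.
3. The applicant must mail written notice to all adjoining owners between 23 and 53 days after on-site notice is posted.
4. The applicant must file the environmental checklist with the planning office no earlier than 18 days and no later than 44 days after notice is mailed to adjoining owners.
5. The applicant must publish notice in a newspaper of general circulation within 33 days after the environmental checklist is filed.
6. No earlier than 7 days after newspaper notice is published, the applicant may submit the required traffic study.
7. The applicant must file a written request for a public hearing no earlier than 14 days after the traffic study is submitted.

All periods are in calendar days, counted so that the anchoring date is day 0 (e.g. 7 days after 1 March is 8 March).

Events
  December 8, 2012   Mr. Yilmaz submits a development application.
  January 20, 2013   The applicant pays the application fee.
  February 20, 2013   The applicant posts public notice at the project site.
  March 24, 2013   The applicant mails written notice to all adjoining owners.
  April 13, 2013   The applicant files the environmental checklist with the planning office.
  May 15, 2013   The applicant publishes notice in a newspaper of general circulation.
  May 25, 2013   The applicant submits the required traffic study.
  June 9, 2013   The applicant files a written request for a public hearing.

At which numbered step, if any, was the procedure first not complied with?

Step 2

Step 1 — counting 45 days from December 8, 2012 (when the application is submitted) gives a deadline of January 22, 2013; completed January 20, 2013, before the deadline.
Step 2 — 11 and 26 days from January 20, 2013 (when the application fee is paid) are January 31, 2013 and February 15, 2013 respectively; February 20, 2013 is 5 days past the end of the window.
The procedure was therefore not followed at step 2.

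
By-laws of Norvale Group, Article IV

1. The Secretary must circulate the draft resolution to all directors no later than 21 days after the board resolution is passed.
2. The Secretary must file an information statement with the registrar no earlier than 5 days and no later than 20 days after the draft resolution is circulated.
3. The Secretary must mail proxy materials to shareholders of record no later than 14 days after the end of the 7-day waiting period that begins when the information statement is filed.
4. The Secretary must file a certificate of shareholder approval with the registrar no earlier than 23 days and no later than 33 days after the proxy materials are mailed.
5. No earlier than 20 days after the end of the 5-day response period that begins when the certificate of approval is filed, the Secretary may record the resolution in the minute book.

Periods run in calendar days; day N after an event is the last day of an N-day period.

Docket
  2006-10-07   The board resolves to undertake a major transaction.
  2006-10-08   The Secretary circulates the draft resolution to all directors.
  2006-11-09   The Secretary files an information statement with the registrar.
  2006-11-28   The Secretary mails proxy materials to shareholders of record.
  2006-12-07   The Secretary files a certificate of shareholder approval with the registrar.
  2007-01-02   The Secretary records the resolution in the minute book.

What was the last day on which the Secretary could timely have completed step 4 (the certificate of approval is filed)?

Step 4 runs from 2006-11-28, when the proxy materials are mailed. The window is 23–33 days after 2006-11-28; it closes on 2006-12-31.

2006-12-31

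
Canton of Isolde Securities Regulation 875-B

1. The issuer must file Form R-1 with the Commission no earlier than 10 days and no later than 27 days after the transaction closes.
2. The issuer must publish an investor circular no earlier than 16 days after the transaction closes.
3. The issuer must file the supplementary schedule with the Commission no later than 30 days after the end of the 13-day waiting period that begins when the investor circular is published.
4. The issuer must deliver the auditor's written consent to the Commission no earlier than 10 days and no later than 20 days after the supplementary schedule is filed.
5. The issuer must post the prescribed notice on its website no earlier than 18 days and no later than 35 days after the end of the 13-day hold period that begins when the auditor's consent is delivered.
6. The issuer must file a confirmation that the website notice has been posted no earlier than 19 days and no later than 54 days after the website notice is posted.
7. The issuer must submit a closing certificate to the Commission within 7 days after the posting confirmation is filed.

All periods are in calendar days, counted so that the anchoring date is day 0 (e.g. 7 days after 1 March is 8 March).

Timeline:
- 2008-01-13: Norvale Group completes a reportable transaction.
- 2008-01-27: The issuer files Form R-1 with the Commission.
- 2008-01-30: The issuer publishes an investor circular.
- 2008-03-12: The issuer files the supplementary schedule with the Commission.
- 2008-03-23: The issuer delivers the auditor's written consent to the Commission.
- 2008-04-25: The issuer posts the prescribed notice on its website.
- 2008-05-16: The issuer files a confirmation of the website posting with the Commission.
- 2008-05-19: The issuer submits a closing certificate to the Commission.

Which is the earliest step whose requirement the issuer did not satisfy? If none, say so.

(1) the permitted window runs from 2008-01-13 + 10 = 2008-01-23 to 2008-01-13 + 27 = 2008-02-09; done 2008-01-27 — within the window.
(2) permitted from 2008-01-13 + 16 days = 2008-01-29 onward; done 2008-01-30 — permitted.
(3) due by 2008-02-12 + 30 days = 2008-03-13; done 2008-03-12 — timely.
(4) the permitted window runs from 2008-03-12 + 10 = 2008-03-22 to 2008-03-12 + 20 = 2008-04-01; done 2008-03-23, which is between those dates.
(5) the permitted window runs from 2008-04-05 + 18 = 2008-04-23 to 2008-04-05 + 35 = 2008-05-10; done 2008-04-25 — within the window.
(6) the permitted window runs from 2008-04-25 + 19 = 2008-05-14 to 2008-04-25 + 54 = 2008-06-18; 2008-05-16 falls inside that range.
(7) due by 2008-05-16 + 7 days = 2008-05-23; completed 2008-05-19, before the deadline.

None — every step was satisfied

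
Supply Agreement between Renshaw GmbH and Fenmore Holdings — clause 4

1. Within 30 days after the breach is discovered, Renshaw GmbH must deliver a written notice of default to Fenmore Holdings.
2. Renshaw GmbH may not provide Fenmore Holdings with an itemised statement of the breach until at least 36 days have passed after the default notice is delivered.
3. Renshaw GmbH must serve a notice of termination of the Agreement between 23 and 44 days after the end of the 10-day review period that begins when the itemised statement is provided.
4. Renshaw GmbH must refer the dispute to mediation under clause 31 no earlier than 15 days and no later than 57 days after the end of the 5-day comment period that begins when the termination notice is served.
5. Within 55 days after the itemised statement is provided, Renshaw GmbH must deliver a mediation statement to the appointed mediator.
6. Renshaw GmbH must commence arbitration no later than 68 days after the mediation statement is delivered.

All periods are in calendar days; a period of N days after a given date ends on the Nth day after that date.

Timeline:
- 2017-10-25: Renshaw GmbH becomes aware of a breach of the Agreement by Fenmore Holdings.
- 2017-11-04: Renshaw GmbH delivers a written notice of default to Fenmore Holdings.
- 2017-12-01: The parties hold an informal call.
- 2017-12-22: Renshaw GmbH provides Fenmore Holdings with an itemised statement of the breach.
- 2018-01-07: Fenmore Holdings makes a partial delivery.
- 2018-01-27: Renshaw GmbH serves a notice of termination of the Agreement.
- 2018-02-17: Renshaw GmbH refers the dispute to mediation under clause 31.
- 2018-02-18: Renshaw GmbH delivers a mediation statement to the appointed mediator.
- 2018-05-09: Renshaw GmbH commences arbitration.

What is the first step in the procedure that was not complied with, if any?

Step 1: 30 days after 2017-10-25 (when the breach is discovered) is 2017-11-24; 2017-11-04 is within that limit.
Step 2: the earliest permitted date is 36 days after 2017-11-04 (when the default notice is delivered), i.e. 2017-12-10; 2017-12-22 is on or after that date.
Step 3: the window is 23–44 days after 2018-01-01 (end of the 10-day review period, which began when the itemised statement is provided on 2017-12-22), so 2018-01-24 through 2018-02-14; done 2018-01-27 — within the window.
Step 4: the window is 15–57 days after 2018-02-01 (end of the 5-day comment period, which began when the termination notice is served on 2018-01-27), so 2018-02-16 through 2018-03-30; 2018-02-17 falls inside that range.
Step 5: 55 days after 2017-12-22 (when the itemised statement is provided) is 2018-02-15; done 2018-02-18 — 3 days late.
That is the first point of non-compliance.

Step 5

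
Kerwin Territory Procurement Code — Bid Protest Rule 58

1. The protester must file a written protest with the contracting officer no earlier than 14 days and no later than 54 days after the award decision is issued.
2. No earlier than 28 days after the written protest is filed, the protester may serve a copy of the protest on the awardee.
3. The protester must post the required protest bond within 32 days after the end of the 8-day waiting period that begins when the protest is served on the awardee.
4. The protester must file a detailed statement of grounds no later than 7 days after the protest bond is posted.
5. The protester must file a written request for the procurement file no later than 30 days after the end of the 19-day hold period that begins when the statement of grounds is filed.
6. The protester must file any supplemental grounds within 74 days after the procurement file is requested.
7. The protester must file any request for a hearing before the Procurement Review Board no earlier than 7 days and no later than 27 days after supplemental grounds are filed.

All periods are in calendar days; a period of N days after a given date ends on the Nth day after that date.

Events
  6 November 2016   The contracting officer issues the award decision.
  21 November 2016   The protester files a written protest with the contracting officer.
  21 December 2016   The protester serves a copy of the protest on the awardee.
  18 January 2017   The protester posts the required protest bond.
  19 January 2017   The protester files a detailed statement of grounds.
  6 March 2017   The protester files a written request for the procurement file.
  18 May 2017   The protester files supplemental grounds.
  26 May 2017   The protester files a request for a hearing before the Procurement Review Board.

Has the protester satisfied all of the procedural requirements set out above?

Step 1: the window is 14–54 days after 6 November 2016 (when the award decision is issued), so 20 November 2016 through 30 December 2016; done 21 November 2016 — within the window.
Step 2: the earliest permitted date is 28 days after 21 November 2016 (when the written protest is filed), i.e. 19 December 2016; done 21 December 2016 — permitted.
Step 3: 32 days after 29 December 2016 (end of the 8-day waiting period, which began when the protest is served on the awardee on 21 December 2016) is 30 January 2017; done 18 January 2017 — timely.
Step 4: 7 days after 18 January 2017 (when the protest bond is posted) is 25 January 2017; 19 January 2017 is within that limit.
Step 5: 30 days after 7 February 2017 (end of the 19-day hold period, which began when the statement of grounds is filed on 19 January 2017) is 9 March 2017; completed 6 March 2017, before the deadline.
Step 6: 74 days after 6 March 2017 (when the procurement file is requested) is 19 May 2017; 18 May 2017 is within that limit.
Step 7: the window is 7–27 days after 18 May 2017 (when supplemental grounds are filed), so 25 May 2017 through 14 June 2017; done 26 May 2017, which is between those dates.

Yes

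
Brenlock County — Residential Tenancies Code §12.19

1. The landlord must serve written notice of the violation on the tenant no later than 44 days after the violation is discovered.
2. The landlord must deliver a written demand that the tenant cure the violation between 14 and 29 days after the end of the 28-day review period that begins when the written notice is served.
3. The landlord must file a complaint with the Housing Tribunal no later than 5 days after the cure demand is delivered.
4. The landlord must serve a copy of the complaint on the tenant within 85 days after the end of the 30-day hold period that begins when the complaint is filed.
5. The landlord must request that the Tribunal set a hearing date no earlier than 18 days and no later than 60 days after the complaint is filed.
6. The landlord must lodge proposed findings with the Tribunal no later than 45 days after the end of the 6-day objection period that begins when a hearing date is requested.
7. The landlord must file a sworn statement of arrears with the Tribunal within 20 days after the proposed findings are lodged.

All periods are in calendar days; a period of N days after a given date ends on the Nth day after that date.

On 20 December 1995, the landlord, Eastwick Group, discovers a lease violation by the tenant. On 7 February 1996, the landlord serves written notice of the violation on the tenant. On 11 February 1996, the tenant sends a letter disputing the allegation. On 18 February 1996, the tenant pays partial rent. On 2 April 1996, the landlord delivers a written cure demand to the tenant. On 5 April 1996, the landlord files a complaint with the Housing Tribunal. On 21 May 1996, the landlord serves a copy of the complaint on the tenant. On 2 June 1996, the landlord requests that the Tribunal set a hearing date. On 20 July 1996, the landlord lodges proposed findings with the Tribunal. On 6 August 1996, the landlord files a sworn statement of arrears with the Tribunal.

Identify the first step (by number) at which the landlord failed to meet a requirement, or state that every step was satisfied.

Step 1

Step 1: 44 days after 20 December 1995 (when the violation is discovered) is 2 February 1996; not done until 7 February 1996, 5 days after the deadline.
No need to go further; step 1 was not satisfied.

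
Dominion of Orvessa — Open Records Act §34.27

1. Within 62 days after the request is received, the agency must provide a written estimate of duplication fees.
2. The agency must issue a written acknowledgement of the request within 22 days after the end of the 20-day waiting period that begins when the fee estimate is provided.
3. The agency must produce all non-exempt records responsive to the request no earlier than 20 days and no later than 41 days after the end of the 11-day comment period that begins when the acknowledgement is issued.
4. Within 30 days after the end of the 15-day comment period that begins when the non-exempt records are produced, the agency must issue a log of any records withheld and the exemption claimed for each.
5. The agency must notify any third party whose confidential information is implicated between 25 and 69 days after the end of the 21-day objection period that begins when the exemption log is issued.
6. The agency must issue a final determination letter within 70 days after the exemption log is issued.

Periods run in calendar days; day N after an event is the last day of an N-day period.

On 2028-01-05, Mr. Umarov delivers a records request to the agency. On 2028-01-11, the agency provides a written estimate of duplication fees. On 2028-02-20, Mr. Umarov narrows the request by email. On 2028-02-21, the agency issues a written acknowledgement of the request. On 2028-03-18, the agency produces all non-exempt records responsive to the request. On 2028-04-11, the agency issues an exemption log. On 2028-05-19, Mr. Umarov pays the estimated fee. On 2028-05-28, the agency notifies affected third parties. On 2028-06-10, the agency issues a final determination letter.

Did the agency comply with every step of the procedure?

Step 1: 62 days after 2028-01-05 (when the request is received) is 2028-03-07; 2028-01-11 is within that limit.
Step 2: 22 days after 2028-01-31 (end of the 20-day waiting period, which began when the fee estimate is provided on 2028-01-11) is 2028-02-22; completed 2028-02-21, before the deadline.
Step 3: the window is 20–41 days after 2028-03-03 (end of the 11-day comment period, which began when the acknowledgement is issued on 2028-02-21), so 2028-03-23 through 2028-04-13; done 2028-03-18 — 5 days before the window opened.

No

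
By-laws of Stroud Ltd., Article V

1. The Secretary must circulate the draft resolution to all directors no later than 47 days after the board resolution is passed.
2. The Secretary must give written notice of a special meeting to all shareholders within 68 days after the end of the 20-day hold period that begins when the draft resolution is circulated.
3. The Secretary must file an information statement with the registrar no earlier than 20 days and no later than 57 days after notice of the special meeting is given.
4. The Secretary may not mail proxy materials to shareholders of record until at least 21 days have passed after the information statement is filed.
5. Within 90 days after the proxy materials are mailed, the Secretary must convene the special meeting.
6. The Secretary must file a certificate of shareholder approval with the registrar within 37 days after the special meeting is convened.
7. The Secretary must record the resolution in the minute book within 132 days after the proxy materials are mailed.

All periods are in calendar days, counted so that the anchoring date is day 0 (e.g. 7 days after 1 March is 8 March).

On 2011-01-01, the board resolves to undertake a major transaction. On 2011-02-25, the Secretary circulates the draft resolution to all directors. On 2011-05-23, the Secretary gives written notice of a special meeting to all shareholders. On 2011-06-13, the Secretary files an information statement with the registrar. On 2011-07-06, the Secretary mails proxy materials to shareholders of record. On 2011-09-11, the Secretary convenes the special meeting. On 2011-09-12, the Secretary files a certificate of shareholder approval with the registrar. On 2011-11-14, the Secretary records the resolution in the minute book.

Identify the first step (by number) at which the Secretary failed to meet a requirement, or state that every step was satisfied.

Step 1

(1) due by 2011-01-01 + 47 days = 2011-02-17; 2011-02-25 misses that deadline by 8 days.
The analysis stops there.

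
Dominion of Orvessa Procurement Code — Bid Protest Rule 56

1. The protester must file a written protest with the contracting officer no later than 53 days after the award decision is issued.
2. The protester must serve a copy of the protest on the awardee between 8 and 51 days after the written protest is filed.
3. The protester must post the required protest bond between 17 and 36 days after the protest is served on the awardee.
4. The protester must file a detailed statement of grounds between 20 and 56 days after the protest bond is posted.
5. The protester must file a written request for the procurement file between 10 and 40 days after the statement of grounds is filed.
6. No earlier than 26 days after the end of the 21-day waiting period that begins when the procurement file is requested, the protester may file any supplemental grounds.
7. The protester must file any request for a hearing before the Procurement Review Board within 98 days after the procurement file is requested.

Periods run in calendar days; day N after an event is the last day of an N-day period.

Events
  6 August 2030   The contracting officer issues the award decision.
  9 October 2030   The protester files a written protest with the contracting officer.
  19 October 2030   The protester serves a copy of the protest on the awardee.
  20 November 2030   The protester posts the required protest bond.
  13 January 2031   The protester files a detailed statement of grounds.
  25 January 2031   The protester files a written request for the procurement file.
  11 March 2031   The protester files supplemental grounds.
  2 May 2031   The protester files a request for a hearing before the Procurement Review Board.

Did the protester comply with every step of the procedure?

Step 1 — counting 53 days from 6 August 2030 (when the award decision is issued) gives a deadline of 28 September 2030; 9 October 2030 misses that deadline by 11 days.
Later steps need not be reached.

No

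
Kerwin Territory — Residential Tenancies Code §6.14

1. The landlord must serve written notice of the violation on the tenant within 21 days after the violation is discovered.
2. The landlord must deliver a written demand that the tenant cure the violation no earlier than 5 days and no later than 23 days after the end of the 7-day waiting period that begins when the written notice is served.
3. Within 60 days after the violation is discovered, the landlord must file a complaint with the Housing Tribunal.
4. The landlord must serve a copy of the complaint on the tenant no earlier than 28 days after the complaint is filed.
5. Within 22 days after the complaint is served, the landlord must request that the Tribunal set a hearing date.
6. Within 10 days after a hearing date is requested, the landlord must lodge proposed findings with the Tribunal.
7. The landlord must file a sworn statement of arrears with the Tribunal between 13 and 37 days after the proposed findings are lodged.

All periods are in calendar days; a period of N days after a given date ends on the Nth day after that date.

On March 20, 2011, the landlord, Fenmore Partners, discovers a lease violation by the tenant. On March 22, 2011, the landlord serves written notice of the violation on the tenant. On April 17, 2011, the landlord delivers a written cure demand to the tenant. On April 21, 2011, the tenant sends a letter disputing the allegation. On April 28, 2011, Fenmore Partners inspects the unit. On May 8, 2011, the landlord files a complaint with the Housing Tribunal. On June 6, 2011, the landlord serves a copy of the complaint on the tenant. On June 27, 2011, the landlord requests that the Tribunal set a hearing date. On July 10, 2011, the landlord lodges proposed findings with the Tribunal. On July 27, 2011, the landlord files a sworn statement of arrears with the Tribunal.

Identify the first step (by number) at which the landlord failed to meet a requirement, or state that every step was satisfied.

Step 1 — counting 21 days from March 20, 2011 (when the violation is discovered) gives a deadline of April 10, 2011; done March 22, 2011 — timely.
Step 2 — 5 and 23 days from March 29, 2011 (end of the 7-day waiting period, which began when the written notice is served on March 22, 2011) are April 3, 2011 and April 21, 2011 respectively; done April 17, 2011 — within the window.
Step 3 — counting 60 days from March 20, 2011 (when the violation is discovered) gives a deadline of May 19, 2011; May 8, 2011 is within that limit.
Step 4 — must wait 28 days from May 8, 2011 (when the complaint is filed), so not before June 5, 2011; done June 6, 2011 — permitted.
Step 5 — counting 22 days from June 6, 2011 (when the complaint is served) gives a deadline of June 28, 2011; done June 27, 2011 — timely.
Step 6 — counting 10 days from June 27, 2011 (when a hearing date is requested) gives a deadline of July 7, 2011; done July 10, 2011 — 3 days late.

Step 6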